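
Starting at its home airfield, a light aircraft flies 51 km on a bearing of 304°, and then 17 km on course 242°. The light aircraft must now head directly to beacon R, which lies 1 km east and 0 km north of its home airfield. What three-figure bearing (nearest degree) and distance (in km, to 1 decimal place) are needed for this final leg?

Leg 1 (304°, 51 km): east 51 sin 304° = -42.28, north 51 cos 304° = 28.52
Leg 2 (242°, 17 km): east 17 sin 242° = -15.01, north 17 cos 242° = -7.98
Current position: (-57.29, 20.54). Target: (1, 0). Remaining: Δeast = 58.29, Δnorth = -20.54.
Bearing = atan2(58.29, -20.54) mod 360° = 109.41°; distance = √((58.29)² + (-20.54)²) = 61.803 km.

109°, 61.8 km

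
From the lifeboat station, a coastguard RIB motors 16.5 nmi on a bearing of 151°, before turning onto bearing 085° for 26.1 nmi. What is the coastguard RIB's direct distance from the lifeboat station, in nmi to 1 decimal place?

Leg 1 (151°, 16.5 nmi): east 16.5 sin 151° = 8.00, north 16.5 cos 151° = -14.43
Leg 2 (085°, 26.1 nmi): east 26.1 sin 85° = 26.00, north 26.1 cos 85° = 2.27
Net: 34.00 east, -12.16 north. Distance = √((34.00)² + (-12.16)²) = 36.108 nmi.

36.1 nmi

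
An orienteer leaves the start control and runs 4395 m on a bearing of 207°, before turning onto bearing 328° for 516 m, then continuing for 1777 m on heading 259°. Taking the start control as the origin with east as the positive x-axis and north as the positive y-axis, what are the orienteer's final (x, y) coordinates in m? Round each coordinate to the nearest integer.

Leg 1 (207°, 4395 m): east 4395 sin 207° = -1995.29, north 4395 cos 207° = -3915.97
Leg 2 (328°, 516 m): east 516 sin 328° = -273.44, north 516 cos 328° = 437.59
Leg 3 (259°, 1777 m): east 1777 sin 259° = -1744.35, north 1777 cos 259° = -339.07
Summing: -4013.08 m east, -3817.45 m north → (-4013, -3817).

(-4013, -3817)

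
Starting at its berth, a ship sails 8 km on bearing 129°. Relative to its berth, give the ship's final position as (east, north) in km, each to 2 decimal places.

Leg 1 (129°, 8 km): east 8 sin 129° = 6.22, north 8 cos 129° = -5.03
Summing: 6.22 km east, -5.03 km north → (6.22, -5.03).

(6.22, -5.03)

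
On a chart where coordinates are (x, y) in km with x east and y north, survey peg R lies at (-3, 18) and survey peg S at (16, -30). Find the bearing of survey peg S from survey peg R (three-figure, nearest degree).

158°

Δeast = 16 − -3 = 19.00; Δnorth = -30 − 18 = -48.00.
Bearing = atan2(Δeast, Δnorth) mod 360° = 158.40° ≈ 158°.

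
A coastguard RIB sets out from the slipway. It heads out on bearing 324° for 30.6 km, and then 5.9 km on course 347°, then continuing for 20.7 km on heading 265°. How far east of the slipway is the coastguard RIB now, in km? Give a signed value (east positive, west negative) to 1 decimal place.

-39.9 km

Leg 1 (324°, 30.6 km): east 30.6 sin 324° = -17.99, north 30.6 cos 324° = 24.76
Leg 2 (347°, 5.9 km): east 5.9 sin 347° = -1.33, north 5.9 cos 347° = 5.75
Leg 3 (265°, 20.7 km): east 20.7 sin 265° = -20.62, north 20.7 cos 265° = -1.80
Net east component: -39.93 km.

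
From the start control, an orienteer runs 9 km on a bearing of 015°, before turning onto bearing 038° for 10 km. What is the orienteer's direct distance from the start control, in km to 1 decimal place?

Leg 1 (015°, 9 km): east 9 sin 15° = 2.33, north 9 cos 15° = 8.69
Leg 2 (038°, 10 km): east 10 sin 38° = 6.16, north 10 cos 38° = 7.88
Net: 8.49 east, 16.57 north. Distance = √((8.49)² + (16.57)²) = 18.620 km.

18.6 km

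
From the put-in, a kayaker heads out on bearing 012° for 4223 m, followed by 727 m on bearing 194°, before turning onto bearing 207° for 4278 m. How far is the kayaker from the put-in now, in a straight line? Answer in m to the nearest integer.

1299 m

Leg 1 (012°, 4223 m): east 4223 sin 12° = 878.01, north 4223 cos 12° = 4130.72
Leg 2 (194°, 727 m): east 727 sin 194° = -175.88, north 727 cos 194° = -705.40
Leg 3 (207°, 4278 m): east 4278 sin 207° = -1942.17, north 4278 cos 207° = -3811.73
Net: -1240.04 east, -386.41 north. Distance = √((-1240.04)² + (-386.41)²) = 1298.849 m.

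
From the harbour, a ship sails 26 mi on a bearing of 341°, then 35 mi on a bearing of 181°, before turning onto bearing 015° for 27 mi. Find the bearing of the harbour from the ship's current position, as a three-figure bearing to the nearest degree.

Leg 1 (341°, 26 mi): east 26 sin 341° = -8.46, north 26 cos 341° = 24.58
Leg 2 (181°, 35 mi): east 35 sin 181° = -0.61, north 35 cos 181° = -34.99
Leg 3 (015°, 27 mi): east 27 sin 15° = 6.99, north 27 cos 15° = 26.08
Net displacement: -2.09 east, 15.67 north. Direction back to start is (2.09, -15.67): bearing = atan2(2.09, -15.67) mod 360° = 172.41° ≈ 172°.

172°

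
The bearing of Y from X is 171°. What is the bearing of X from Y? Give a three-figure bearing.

Back-bearing = 171° + 180° = 351°.

351°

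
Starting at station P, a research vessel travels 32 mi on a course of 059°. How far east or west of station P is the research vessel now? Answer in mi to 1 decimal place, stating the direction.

27.4 mi east

Leg 1 (059°, 32 mi): east 32 sin 59° = 27.43, north 32 cos 59° = 16.48
Net east component: 27.43 mi.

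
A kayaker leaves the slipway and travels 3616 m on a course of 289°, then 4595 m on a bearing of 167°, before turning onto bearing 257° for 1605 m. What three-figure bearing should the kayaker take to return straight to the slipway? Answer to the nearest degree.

Leg 1 (289°, 3616 m): east 3616 sin 289° = -3419.00, north 3616 cos 289° = 1177.25
Leg 2 (167°, 4595 m): east 4595 sin 167° = 1033.65, north 4595 cos 167° = -4477.23
Leg 3 (257°, 1605 m): east 1605 sin 257° = -1563.86, north 1605 cos 257° = -361.05
Net displacement: -3949.21 east, -3661.02 north. Direction back to start is (3949.21, 3661.02): bearing = atan2(3949.21, 3661.02) mod 360° = 47.17° ≈ 047°.

047°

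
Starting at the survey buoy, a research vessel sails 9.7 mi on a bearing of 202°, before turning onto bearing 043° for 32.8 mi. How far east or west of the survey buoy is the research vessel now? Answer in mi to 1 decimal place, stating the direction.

18.7 mi east

Leg 1 (202°, 9.7 mi): east 9.7 sin 202° = -3.63, north 9.7 cos 202° = -8.99
Leg 2 (043°, 32.8 mi): east 32.8 sin 43° = 22.37, north 32.8 cos 43° = 23.99
Net east component: 18.74 mi.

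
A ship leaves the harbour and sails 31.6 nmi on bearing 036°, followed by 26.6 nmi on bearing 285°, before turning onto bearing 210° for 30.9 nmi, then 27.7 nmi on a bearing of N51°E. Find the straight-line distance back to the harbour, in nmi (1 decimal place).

Leg 1 (036°, 31.6 nmi): east 31.6 sin 36° = 18.57, north 31.6 cos 36° = 25.56
Leg 2 (285°, 26.6 nmi): east 26.6 sin 285° = -25.69, north 26.6 cos 285° = 6.88
Leg 3 (210°, 30.9 nmi): east 30.9 sin 210° = -15.45, north 30.9 cos 210° = -26.76
Leg 4 (N51°E, 27.7 nmi): east 27.7 sin 51° = 21.53, north 27.7 cos 51° = 17.43
Net: -1.04 east, 23.12 north. Distance = √((-1.04)² + (23.12)²) = 23.145 nmi.

23.1 nmi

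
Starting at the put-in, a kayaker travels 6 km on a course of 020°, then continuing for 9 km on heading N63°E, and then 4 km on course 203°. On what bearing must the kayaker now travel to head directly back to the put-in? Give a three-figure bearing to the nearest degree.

Leg 1 (020°, 6 km): east 6 sin 20° = 2.05, north 6 cos 20° = 5.64
Leg 2 (N63°E, 9 km): east 9 sin 63° = 8.02, north 9 cos 63° = 4.09
Leg 3 (203°, 4 km): east 4 sin 203° = -1.56, north 4 cos 203° = -3.68
Net displacement: 8.51 east, 6.04 north. Direction back to start is (-8.51, -6.04): bearing = atan2(-8.51, -6.04) mod 360° = 234.62° ≈ 235°.

235°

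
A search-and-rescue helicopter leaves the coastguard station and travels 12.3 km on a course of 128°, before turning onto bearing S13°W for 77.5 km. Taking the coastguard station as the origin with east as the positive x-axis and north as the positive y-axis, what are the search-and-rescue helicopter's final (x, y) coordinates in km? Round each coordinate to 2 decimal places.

(-7.74, -83.09)

Leg 1 (128°, 12.3 km): east 12.3 sin 128° = 9.69, north 12.3 cos 128° = -7.57
Leg 2 (S13°W, 77.5 km): east 77.5 sin 193° = -17.43, north 77.5 cos 193° = -75.51
Summing: -7.74 km east, -83.09 km north → (-7.74, -83.09).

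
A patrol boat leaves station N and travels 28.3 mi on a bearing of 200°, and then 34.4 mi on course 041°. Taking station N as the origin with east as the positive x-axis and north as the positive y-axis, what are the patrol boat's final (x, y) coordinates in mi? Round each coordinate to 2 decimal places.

(12.89, -0.63)

Leg 1 (200°, 28.3 mi): east 28.3 sin 200° = -9.68, north 28.3 cos 200° = -26.59
Leg 2 (041°, 34.4 mi): east 34.4 sin 41° = 22.57, north 34.4 cos 41° = 25.96
Summing: 12.89 mi east, -0.63 mi north → (12.89, -0.63).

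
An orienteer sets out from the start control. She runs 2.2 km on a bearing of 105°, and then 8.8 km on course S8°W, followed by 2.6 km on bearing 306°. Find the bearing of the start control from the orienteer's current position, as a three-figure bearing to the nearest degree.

009°

Leg 1 (105°, 2.2 km): east 2.2 sin 105° = 2.13, north 2.2 cos 105° = -0.57
Leg 2 (S8°W, 8.8 km): east 8.8 sin 188° = -1.22, north 8.8 cos 188° = -8.71
Leg 3 (306°, 2.6 km): east 2.6 sin 306° = -2.10, north 2.6 cos 306° = 1.53
Net displacement: -1.20 east, -7.76 north. Direction back to start is (1.20, 7.76): bearing = atan2(1.20, 7.76) mod 360° = 8.82° ≈ 009°.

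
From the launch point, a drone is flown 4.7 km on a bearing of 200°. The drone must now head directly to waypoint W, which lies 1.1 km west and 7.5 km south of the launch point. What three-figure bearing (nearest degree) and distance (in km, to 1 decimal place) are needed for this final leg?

Leg 1 (200°, 4.7 km): east 4.7 sin 200° = -1.61, north 4.7 cos 200° = -4.42
Current position: (-1.61, -4.42). Target: (-1.1, -7.5). Remaining: Δeast = 0.51, Δnorth = -3.08.
Bearing = atan2(0.51, -3.08) mod 360° = 170.65°; distance = √((0.51)² + (-3.08)²) = 3.125 km.

171°, 3.1 km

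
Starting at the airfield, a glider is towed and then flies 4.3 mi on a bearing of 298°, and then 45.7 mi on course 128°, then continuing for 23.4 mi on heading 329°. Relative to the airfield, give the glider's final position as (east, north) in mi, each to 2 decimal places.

(20.16, -6.06)

Leg 1 (298°, 4.3 mi): east 4.3 sin 298° = -3.80, north 4.3 cos 298° = 2.02
Leg 2 (128°, 45.7 mi): east 45.7 sin 128° = 36.01, north 45.7 cos 128° = -28.14
Leg 3 (329°, 23.4 mi): east 23.4 sin 329° = -12.05, north 23.4 cos 329° = 20.06
Summing: 20.16 mi east, -6.06 mi north → (20.16, -6.06).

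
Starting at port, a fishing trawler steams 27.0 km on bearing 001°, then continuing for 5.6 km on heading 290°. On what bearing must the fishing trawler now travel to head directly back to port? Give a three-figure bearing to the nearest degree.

Leg 1 (001°, 27.0 km): east 27.0 sin 1° = 0.47, north 27.0 cos 1° = 27.00
Leg 2 (290°, 5.6 km): east 5.6 sin 290° = -5.26, north 5.6 cos 290° = 1.92
Net displacement: -4.79 east, 28.91 north. Direction back to start is (4.79, -28.91): bearing = atan2(4.79, -28.91) mod 360° = 170.59° ≈ 171°.

171°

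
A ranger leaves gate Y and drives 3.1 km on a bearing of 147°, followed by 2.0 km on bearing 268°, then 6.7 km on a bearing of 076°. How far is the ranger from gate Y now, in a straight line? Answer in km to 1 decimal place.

6.3 km

Leg 1 (147°, 3.1 km): east 3.1 sin 147° = 1.69, north 3.1 cos 147° = -2.60
Leg 2 (268°, 2.0 km): east 2.0 sin 268° = -2.00, north 2.0 cos 268° = -0.07
Leg 3 (076°, 6.7 km): east 6.7 sin 76° = 6.50, north 6.7 cos 76° = 1.62
Net: 6.19 east, -1.05 north. Distance = √((6.19)² + (-1.05)²) = 6.279 km.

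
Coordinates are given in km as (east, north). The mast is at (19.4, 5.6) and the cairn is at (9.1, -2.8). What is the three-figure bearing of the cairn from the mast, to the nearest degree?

Δeast = 9.1 − 19.4 = -10.30; Δnorth = -2.8 − 5.6 = -8.40.
Bearing = atan2(Δeast, Δnorth) mod 360° = 230.80° ≈ 231°.

231°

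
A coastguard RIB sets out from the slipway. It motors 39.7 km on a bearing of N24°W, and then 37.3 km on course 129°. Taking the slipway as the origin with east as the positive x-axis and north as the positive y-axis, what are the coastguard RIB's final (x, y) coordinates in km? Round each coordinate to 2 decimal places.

Leg 1 (N24°W, 39.7 km): east 39.7 sin 336° = -16.15, north 39.7 cos 336° = 36.27
Leg 2 (129°, 37.3 km): east 37.3 sin 129° = 28.99, north 37.3 cos 129° = -23.47
Summing: 12.84 km east, 12.79 km north → (12.84, 12.79).

(12.84, 12.79)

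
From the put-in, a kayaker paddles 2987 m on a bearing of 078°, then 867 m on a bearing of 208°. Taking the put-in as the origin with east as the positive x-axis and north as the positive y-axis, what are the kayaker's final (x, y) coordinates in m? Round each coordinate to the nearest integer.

(2515, -144)

Leg 1 (078°, 2987 m): east 2987 sin 78° = 2921.73, north 2987 cos 78° = 621.03
Leg 2 (208°, 867 m): east 867 sin 208° = -407.03, north 867 cos 208° = -765.52
Summing: 2514.70 m east, -144.48 m north → (2515, -144).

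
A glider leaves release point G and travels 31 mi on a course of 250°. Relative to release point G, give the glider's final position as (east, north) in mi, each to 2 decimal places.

Leg 1 (250°, 31 mi): east 31 sin 250° = -29.13, north 31 cos 250° = -10.60
Summing: -29.13 mi east, -10.60 mi north → (-29.13, -10.60).

(-29.13, -10.60)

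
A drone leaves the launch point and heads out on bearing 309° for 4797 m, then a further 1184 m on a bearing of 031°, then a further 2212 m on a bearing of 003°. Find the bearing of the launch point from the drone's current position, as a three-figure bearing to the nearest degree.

154°

Leg 1 (309°, 4797 m): east 4797 sin 309° = -3727.97, north 4797 cos 309° = 3018.85
Leg 2 (031°, 1184 m): east 1184 sin 31° = 609.81, north 1184 cos 31° = 1014.89
Leg 3 (003°, 2212 m): east 2212 sin 3° = 115.77, north 2212 cos 3° = 2208.97
Net displacement: -3002.40 east, 6242.70 north. Direction back to start is (3002.40, -6242.70): bearing = atan2(3002.40, -6242.70) mod 360° = 154.32° ≈ 154°.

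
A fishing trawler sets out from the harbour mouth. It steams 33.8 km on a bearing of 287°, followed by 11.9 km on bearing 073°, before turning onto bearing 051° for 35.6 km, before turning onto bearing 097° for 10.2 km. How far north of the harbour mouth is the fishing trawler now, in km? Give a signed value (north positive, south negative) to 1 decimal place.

34.5 km

Leg 1 (287°, 33.8 km): east 33.8 sin 287° = -32.32, north 33.8 cos 287° = 9.88
Leg 2 (073°, 11.9 km): east 11.9 sin 73° = 11.38, north 11.9 cos 73° = 3.48
Leg 3 (051°, 35.6 km): east 35.6 sin 51° = 27.67, north 35.6 cos 51° = 22.40
Leg 4 (097°, 10.2 km): east 10.2 sin 97° = 10.12, north 10.2 cos 97° = -1.24
Net north component: 34.52 km.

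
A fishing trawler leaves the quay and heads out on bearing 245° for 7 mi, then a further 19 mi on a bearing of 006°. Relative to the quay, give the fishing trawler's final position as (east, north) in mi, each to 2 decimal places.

Leg 1 (245°, 7 mi): east 7 sin 245° = -6.34, north 7 cos 245° = -2.96
Leg 2 (006°, 19 mi): east 19 sin 6° = 1.99, north 19 cos 6° = 18.90
Summing: -4.36 mi east, 15.94 mi north → (-4.36, 15.94).

(-4.36, 15.94)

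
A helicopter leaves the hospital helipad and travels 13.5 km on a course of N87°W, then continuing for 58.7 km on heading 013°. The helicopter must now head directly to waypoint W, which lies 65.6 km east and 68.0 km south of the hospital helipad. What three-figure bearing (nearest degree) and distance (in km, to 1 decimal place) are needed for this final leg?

Leg 1 (N87°W, 13.5 km): east 13.5 sin 273° = -13.48, north 13.5 cos 273° = 0.71
Leg 2 (013°, 58.7 km): east 58.7 sin 13° = 13.20, north 58.7 cos 13° = 57.20
Current position: (-0.28, 57.90). Target: (65.6, -68.0). Remaining: Δeast = 65.88, Δnorth = -125.90.
Bearing = atan2(65.88, -125.90) mod 360° = 152.38°; distance = √((65.88)² + (-125.90)²) = 142.095 km.

152°, 142.1 km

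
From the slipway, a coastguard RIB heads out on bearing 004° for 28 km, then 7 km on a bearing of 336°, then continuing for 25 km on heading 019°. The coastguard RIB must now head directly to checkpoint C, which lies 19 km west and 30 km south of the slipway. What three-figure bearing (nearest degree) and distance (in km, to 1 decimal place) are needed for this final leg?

Leg 1 (004°, 28 km): east 28 sin 4° = 1.95, north 28 cos 4° = 27.93
Leg 2 (336°, 7 km): east 7 sin 336° = -2.85, north 7 cos 336° = 6.39
Leg 3 (019°, 25 km): east 25 sin 19° = 8.14, north 25 cos 19° = 23.64
Current position: (7.25, 57.96). Target: (-19, -30). Remaining: Δeast = -26.25, Δnorth = -87.96.
Bearing = atan2(-26.25, -87.96) mod 360° = 196.61°; distance = √((-26.25)² + (-87.96)²) = 91.796 km.

197°, 91.8 km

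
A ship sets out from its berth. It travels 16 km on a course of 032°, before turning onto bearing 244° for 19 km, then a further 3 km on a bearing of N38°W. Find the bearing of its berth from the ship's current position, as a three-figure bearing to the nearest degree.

Leg 1 (032°, 16 km): east 16 sin 32° = 8.48, north 16 cos 32° = 13.57
Leg 2 (244°, 19 km): east 19 sin 244° = -17.08, north 19 cos 244° = -8.33
Leg 3 (N38°W, 3 km): east 3 sin 322° = -1.85, north 3 cos 322° = 2.36
Net displacement: -10.45 east, 7.60 north. Direction back to start is (10.45, -7.60): bearing = atan2(10.45, -7.60) mod 360° = 126.05° ≈ 126°.

126°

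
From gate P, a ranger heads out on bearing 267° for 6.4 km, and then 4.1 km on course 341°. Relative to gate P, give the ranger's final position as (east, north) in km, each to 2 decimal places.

(-7.73, 3.54)

Leg 1 (267°, 6.4 km): east 6.4 sin 267° = -6.39, north 6.4 cos 267° = -0.33
Leg 2 (341°, 4.1 km): east 4.1 sin 341° = -1.33, north 4.1 cos 341° = 3.88
Summing: -7.73 km east, 3.54 km north → (-7.73, 3.54).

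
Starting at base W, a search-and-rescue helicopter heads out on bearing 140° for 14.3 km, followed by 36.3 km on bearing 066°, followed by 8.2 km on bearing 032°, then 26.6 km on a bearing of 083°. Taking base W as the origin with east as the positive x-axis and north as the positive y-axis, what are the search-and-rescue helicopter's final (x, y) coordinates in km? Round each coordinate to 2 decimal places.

Leg 1 (140°, 14.3 km): east 14.3 sin 140° = 9.19, north 14.3 cos 140° = -10.95
Leg 2 (066°, 36.3 km): east 36.3 sin 66° = 33.16, north 36.3 cos 66° = 14.76
Leg 3 (032°, 8.2 km): east 8.2 sin 32° = 4.35, north 8.2 cos 32° = 6.95
Leg 4 (083°, 26.6 km): east 26.6 sin 83° = 26.40, north 26.6 cos 83° = 3.24
Summing: 73.10 km east, 14.01 km north → (73.10, 14.01).

(73.10, 14.01)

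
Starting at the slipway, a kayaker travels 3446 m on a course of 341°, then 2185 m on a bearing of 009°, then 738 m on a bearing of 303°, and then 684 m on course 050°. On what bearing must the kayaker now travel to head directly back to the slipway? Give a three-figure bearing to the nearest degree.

Leg 1 (341°, 3446 m): east 3446 sin 341° = -1121.91, north 3446 cos 341° = 3258.26
Leg 2 (009°, 2185 m): east 2185 sin 9° = 341.81, north 2185 cos 9° = 2158.10
Leg 3 (303°, 738 m): east 738 sin 303° = -618.94, north 738 cos 303° = 401.94
Leg 4 (050°, 684 m): east 684 sin 50° = 523.97, north 684 cos 50° = 439.67
Net displacement: -875.06 east, 6257.97 north. Direction back to start is (875.06, -6257.97): bearing = atan2(875.06, -6257.97) mod 360° = 172.04° ≈ 172°.

172°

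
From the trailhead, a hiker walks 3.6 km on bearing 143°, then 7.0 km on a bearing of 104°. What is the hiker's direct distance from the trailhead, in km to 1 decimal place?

10.1 km

Leg 1 (143°, 3.6 km): east 3.6 sin 143° = 2.17, north 3.6 cos 143° = -2.88
Leg 2 (104°, 7.0 km): east 7.0 sin 104° = 6.79, north 7.0 cos 104° = -1.69
Net: 8.96 east, -4.57 north. Distance = √((8.96)² + (-4.57)²) = 10.056 km.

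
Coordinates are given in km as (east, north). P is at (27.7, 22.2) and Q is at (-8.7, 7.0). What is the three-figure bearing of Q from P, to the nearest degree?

247°

Δeast = -8.7 − 27.7 = -36.40; Δnorth = 7.0 − 22.2 = -15.20.
Bearing = atan2(Δeast, Δnorth) mod 360° = 247.34° ≈ 247°.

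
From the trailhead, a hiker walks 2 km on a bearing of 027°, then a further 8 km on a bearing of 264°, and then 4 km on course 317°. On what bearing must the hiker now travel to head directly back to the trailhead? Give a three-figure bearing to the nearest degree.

Leg 1 (027°, 2 km): east 2 sin 27° = 0.91, north 2 cos 27° = 1.78
Leg 2 (264°, 8 km): east 8 sin 264° = -7.96, north 8 cos 264° = -0.84
Leg 3 (317°, 4 km): east 4 sin 317° = -2.73, north 4 cos 317° = 2.93
Net displacement: -9.78 east, 3.87 north. Direction back to start is (9.78, -3.87): bearing = atan2(9.78, -3.87) mod 360° = 111.60° ≈ 112°.

112°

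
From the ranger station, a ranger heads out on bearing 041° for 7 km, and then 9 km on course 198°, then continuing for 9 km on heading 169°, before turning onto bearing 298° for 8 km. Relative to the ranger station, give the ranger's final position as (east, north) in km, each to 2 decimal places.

(-3.54, -8.36)

Leg 1 (041°, 7 km): east 7 sin 41° = 4.59, north 7 cos 41° = 5.28
Leg 2 (198°, 9 km): east 9 sin 198° = -2.78, north 9 cos 198° = -8.56
Leg 3 (169°, 9 km): east 9 sin 169° = 1.72, north 9 cos 169° = -8.83
Leg 4 (298°, 8 km): east 8 sin 298° = -7.06, north 8 cos 298° = 3.76
Summing: -3.54 km east, -8.36 km north → (-3.54, -8.36).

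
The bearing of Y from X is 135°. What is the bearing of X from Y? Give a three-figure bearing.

315°

Back-bearing = 135° + 180° = 315°.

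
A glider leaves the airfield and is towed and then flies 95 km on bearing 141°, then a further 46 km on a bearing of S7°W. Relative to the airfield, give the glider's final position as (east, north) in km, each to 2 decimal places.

Leg 1 (141°, 95 km): east 95 sin 141° = 59.79, north 95 cos 141° = -73.83
Leg 2 (S7°W, 46 km): east 46 sin 187° = -5.61, north 46 cos 187° = -45.66
Summing: 54.18 km east, -119.49 km north → (54.18, -119.49).

(54.18, -119.49)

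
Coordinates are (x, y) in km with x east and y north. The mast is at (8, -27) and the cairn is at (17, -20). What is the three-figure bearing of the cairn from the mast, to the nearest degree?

052°

Δeast = 17 − 8 = 9.00; Δnorth = -20 − -27 = 7.00.
Bearing = atan2(Δeast, Δnorth) mod 360° = 52.13° ≈ 052°.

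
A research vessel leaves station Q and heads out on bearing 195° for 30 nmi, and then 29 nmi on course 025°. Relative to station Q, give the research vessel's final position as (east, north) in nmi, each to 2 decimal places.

Leg 1 (195°, 30 nmi): east 30 sin 195° = -7.76, north 30 cos 195° = -28.98
Leg 2 (025°, 29 nmi): east 29 sin 25° = 12.26, north 29 cos 25° = 26.28
Summing: 4.49 nmi east, -2.69 nmi north → (4.49, -2.69).

(4.49, -2.69)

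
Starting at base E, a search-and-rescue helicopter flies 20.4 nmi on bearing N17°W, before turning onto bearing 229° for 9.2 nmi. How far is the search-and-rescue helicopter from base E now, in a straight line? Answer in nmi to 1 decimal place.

Leg 1 (N17°W, 20.4 nmi): east 20.4 sin 343° = -5.96, north 20.4 cos 343° = 19.51
Leg 2 (229°, 9.2 nmi): east 9.2 sin 229° = -6.94, north 9.2 cos 229° = -6.04
Net: -12.91 east, 13.47 north. Distance = √((-12.91)² + (13.47)²) = 18.658 nmi.

18.7 nmi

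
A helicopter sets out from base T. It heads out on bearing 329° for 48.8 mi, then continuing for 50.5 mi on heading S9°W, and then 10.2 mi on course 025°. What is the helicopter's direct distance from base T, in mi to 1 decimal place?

Leg 1 (329°, 48.8 mi): east 48.8 sin 329° = -25.13, north 48.8 cos 329° = 41.83
Leg 2 (S9°W, 50.5 mi): east 50.5 sin 189° = -7.90, north 50.5 cos 189° = -49.88
Leg 3 (025°, 10.2 mi): east 10.2 sin 25° = 4.31, north 10.2 cos 25° = 9.24
Net: -28.72 east, 1.20 north. Distance = √((-28.72)² + (1.20)²) = 28.748 mi.

28.7 mi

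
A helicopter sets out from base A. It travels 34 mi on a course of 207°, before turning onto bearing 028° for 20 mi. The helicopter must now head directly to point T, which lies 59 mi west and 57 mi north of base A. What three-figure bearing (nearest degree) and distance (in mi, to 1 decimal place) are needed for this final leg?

323°, 87.5 mi

Leg 1 (207°, 34 mi): east 34 sin 207° = -15.44, north 34 cos 207° = -30.29
Leg 2 (028°, 20 mi): east 20 sin 28° = 9.39, north 20 cos 28° = 17.66
Current position: (-6.05, -12.64). Target: (-59, 57). Remaining: Δeast = -52.95, Δnorth = 69.64.
Bearing = atan2(-52.95, 69.64) mod 360° = 322.75°; distance = √((-52.95)² + (69.64)²) = 87.482 mi.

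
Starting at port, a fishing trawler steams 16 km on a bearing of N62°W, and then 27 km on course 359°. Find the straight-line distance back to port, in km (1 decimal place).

Leg 1 (N62°W, 16 km): east 16 sin 298° = -14.13, north 16 cos 298° = 7.51
Leg 2 (359°, 27 km): east 27 sin 359° = -0.47, north 27 cos 359° = 27.00
Net: -14.60 east, 34.51 north. Distance = √((-14.60)² + (34.51)²) = 37.468 km.

37.5 km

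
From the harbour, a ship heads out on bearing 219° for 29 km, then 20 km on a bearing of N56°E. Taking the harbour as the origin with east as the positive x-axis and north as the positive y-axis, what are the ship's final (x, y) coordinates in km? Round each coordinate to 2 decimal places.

(-1.67, -11.35)

Leg 1 (219°, 29 km): east 29 sin 219° = -18.25, north 29 cos 219° = -22.54
Leg 2 (N56°E, 20 km): east 20 sin 56° = 16.58, north 20 cos 56° = 11.18
Summing: -1.67 km east, -11.35 km north → (-1.67, -11.35).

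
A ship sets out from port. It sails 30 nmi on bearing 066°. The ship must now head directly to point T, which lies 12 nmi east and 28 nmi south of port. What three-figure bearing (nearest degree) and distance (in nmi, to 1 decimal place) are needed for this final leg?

201°, 43.1 nmi

Leg 1 (066°, 30 nmi): east 30 sin 66° = 27.41, north 30 cos 66° = 12.20
Current position: (27.41, 12.20). Target: (12, -28). Remaining: Δeast = -15.41, Δnorth = -40.20.
Bearing = atan2(-15.41, -40.20) mod 360° = 200.97°; distance = √((-15.41)² + (-40.20)²) = 43.053 nmi.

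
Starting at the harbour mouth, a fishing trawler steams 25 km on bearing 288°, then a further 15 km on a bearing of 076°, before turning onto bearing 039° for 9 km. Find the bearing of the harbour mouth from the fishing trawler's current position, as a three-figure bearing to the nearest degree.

169°

Leg 1 (288°, 25 km): east 25 sin 288° = -23.78, north 25 cos 288° = 7.73
Leg 2 (076°, 15 km): east 15 sin 76° = 14.55, north 15 cos 76° = 3.63
Leg 3 (039°, 9 km): east 9 sin 39° = 5.66, north 9 cos 39° = 6.99
Net displacement: -3.56 east, 18.35 north. Direction back to start is (3.56, -18.35): bearing = atan2(3.56, -18.35) mod 360° = 169.03° ≈ 169°.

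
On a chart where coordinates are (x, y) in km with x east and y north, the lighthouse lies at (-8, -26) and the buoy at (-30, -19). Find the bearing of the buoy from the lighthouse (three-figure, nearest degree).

288°

Δeast = -30 − -8 = -22.00; Δnorth = -19 − -26 = 7.00.
Bearing = atan2(Δeast, Δnorth) mod 360° = 287.65° ≈ 288°.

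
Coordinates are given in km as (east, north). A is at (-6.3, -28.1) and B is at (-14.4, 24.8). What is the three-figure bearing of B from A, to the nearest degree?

351°

Δeast = -14.4 − -6.3 = -8.10; Δnorth = 24.8 − -28.1 = 52.90.
Bearing = atan2(Δeast, Δnorth) mod 360° = 351.29° ≈ 351°.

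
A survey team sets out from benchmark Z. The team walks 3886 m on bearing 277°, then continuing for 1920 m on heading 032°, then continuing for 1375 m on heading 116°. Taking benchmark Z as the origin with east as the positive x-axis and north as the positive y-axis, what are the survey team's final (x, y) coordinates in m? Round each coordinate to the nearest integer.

Leg 1 (277°, 3886 m): east 3886 sin 277° = -3857.03, north 3886 cos 277° = 473.58
Leg 2 (032°, 1920 m): east 1920 sin 32° = 1017.44, north 1920 cos 32° = 1628.25
Leg 3 (116°, 1375 m): east 1375 sin 116° = 1235.84, north 1375 cos 116° = -602.76
Summing: -1603.75 m east, 1499.08 m north → (-1604, 1499).

(-1604, 1499)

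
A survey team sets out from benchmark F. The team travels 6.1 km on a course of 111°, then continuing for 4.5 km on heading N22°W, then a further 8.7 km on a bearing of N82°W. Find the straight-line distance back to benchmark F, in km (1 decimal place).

5.6 km

Leg 1 (111°, 6.1 km): east 6.1 sin 111° = 5.69, north 6.1 cos 111° = -2.19
Leg 2 (N22°W, 4.5 km): east 4.5 sin 338° = -1.69, north 4.5 cos 338° = 4.17
Leg 3 (N82°W, 8.7 km): east 8.7 sin 278° = -8.62, north 8.7 cos 278° = 1.21
Net: -4.61 east, 3.20 north. Distance = √((-4.61)² + (3.20)²) = 5.607 km.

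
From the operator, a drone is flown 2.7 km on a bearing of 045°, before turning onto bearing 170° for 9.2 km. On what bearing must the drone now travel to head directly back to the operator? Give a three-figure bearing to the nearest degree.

334°

Leg 1 (045°, 2.7 km): east 2.7 sin 45° = 1.91, north 2.7 cos 45° = 1.91
Leg 2 (170°, 9.2 km): east 9.2 sin 170° = 1.60, north 9.2 cos 170° = -9.06
Net displacement: 3.51 east, -7.15 north. Direction back to start is (-3.51, 7.15): bearing = atan2(-3.51, 7.15) mod 360° = 333.88° ≈ 334°.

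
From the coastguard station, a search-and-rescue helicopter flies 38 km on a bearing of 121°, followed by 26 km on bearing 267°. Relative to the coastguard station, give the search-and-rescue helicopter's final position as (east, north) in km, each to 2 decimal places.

(6.61, -20.93)

Leg 1 (121°, 38 km): east 38 sin 121° = 32.57, north 38 cos 121° = -19.57
Leg 2 (267°, 26 km): east 26 sin 267° = -25.96, north 26 cos 267° = -1.36
Summing: 6.61 km east, -20.93 km north → (6.61, -20.93).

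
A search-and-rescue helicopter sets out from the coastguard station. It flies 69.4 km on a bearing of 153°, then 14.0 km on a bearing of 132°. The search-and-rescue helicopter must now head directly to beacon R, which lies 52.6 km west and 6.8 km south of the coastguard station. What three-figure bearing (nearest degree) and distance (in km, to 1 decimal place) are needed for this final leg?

304°, 114.4 km

Leg 1 (153°, 69.4 km): east 69.4 sin 153° = 31.51, north 69.4 cos 153° = -61.84
Leg 2 (132°, 14.0 km): east 14.0 sin 132° = 10.40, north 14.0 cos 132° = -9.37
Current position: (41.91, -71.20). Target: (-52.6, -6.8). Remaining: Δeast = -94.51, Δnorth = 64.40.
Bearing = atan2(-94.51, 64.40) mod 360° = 304.27°; distance = √((-94.51)² + (64.40)²) = 114.369 km.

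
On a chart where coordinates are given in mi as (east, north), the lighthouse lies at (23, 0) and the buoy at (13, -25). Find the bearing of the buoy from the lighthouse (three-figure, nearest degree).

Δeast = 13 − 23 = -10.00; Δnorth = -25 − 0 = -25.00.
Bearing = atan2(Δeast, Δnorth) mod 360° = 201.80° ≈ 202°.

202°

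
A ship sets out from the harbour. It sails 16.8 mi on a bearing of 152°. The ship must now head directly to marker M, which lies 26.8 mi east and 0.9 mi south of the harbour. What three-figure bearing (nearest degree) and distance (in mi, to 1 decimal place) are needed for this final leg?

054°, 23.5 mi

Leg 1 (152°, 16.8 mi): east 16.8 sin 152° = 7.89, north 16.8 cos 152° = -14.83
Current position: (7.89, -14.83). Target: (26.8, -0.9). Remaining: Δeast = 18.91, Δnorth = 13.93.
Bearing = atan2(18.91, 13.93) mod 360° = 53.62°; distance = √((18.91)² + (13.93)²) = 23.491 mi.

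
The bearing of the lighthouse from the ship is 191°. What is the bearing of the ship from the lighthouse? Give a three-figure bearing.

011°

Back-bearing = 191° − 180° = 011°.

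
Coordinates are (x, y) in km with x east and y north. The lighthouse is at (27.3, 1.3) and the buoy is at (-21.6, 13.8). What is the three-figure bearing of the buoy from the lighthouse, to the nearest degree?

284°

Δeast = -21.6 − 27.3 = -48.90; Δnorth = 13.8 − 1.3 = 12.50.
Bearing = atan2(Δeast, Δnorth) mod 360° = 284.34° ≈ 284°.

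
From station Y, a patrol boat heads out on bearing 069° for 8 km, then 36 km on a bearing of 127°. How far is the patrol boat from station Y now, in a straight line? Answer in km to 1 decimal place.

40.8 km

Leg 1 (069°, 8 km): east 8 sin 69° = 7.47, north 8 cos 69° = 2.87
Leg 2 (127°, 36 km): east 36 sin 127° = 28.75, north 36 cos 127° = -21.67
Net: 36.22 east, -18.80 north. Distance = √((36.22)² + (-18.80)²) = 40.807 km.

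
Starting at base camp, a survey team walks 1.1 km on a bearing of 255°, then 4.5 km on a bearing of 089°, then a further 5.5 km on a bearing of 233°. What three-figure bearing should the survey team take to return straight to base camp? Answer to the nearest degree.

Leg 1 (255°, 1.1 km): east 1.1 sin 255° = -1.06, north 1.1 cos 255° = -0.28
Leg 2 (089°, 4.5 km): east 4.5 sin 89° = 4.50, north 4.5 cos 89° = 0.08
Leg 3 (233°, 5.5 km): east 5.5 sin 233° = -4.39, north 5.5 cos 233° = -3.31
Net displacement: -0.96 east, -3.52 north. Direction back to start is (0.96, 3.52): bearing = atan2(0.96, 3.52) mod 360° = 15.21° ≈ 015°.

015°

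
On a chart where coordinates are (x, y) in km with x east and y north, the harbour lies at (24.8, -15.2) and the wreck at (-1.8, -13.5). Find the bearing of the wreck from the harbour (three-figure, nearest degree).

Δeast = -1.8 − 24.8 = -26.60; Δnorth = -13.5 − -15.2 = 1.70.
Bearing = atan2(Δeast, Δnorth) mod 360° = 273.66° ≈ 274°.

274°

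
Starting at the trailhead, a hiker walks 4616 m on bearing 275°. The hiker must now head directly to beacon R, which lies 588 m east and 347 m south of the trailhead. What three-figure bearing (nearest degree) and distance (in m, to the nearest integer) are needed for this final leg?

098°, 5240 m

Leg 1 (275°, 4616 m): east 4616 sin 275° = -4598.43, north 4616 cos 275° = 402.31
Current position: (-4598.43, 402.31). Target: (588, -347). Remaining: Δeast = 5186.43, Δnorth = -749.31.
Bearing = atan2(5186.43, -749.31) mod 360° = 98.22°; distance = √((5186.43)² + (-749.31)²) = 5240.284 m.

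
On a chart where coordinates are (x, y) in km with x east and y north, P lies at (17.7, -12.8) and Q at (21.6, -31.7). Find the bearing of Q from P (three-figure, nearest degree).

168°

Δeast = 21.6 − 17.7 = 3.90; Δnorth = -31.7 − -12.8 = -18.90.
Bearing = atan2(Δeast, Δnorth) mod 360° = 168.34° ≈ 168°.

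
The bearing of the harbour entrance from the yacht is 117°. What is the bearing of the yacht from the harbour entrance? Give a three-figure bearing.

Back-bearing = 117° + 180° = 297°.

297°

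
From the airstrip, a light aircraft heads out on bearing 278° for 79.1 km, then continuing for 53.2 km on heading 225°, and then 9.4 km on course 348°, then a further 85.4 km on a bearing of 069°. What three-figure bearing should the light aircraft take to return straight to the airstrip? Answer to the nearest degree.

Leg 1 (278°, 79.1 km): east 79.1 sin 278° = -78.33, north 79.1 cos 278° = 11.01
Leg 2 (225°, 53.2 km): east 53.2 sin 225° = -37.62, north 53.2 cos 225° = -37.62
Leg 3 (348°, 9.4 km): east 9.4 sin 348° = -1.95, north 9.4 cos 348° = 9.19
Leg 4 (069°, 85.4 km): east 85.4 sin 69° = 79.73, north 85.4 cos 69° = 30.60
Net displacement: -38.17 east, 13.19 north. Direction back to start is (38.17, -13.19): bearing = atan2(38.17, -13.19) mod 360° = 109.06° ≈ 109°.

109°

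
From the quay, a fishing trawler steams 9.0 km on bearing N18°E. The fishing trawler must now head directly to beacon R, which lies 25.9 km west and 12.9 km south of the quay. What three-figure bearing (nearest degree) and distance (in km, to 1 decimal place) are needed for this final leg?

233°, 35.8 km

Leg 1 (N18°E, 9.0 km): east 9.0 sin 18° = 2.78, north 9.0 cos 18° = 8.56
Current position: (2.78, 8.56). Target: (-25.9, -12.9). Remaining: Δeast = -28.68, Δnorth = -21.46.
Bearing = atan2(-28.68, -21.46) mod 360° = 233.20°; distance = √((-28.68)² + (-21.46)²) = 35.821 km.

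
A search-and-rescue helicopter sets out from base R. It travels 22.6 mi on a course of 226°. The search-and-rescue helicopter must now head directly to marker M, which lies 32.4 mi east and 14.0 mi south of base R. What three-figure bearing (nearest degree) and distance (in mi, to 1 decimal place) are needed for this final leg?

088°, 48.7 mi

Leg 1 (226°, 22.6 mi): east 22.6 sin 226° = -16.26, north 22.6 cos 226° = -15.70
Current position: (-16.26, -15.70). Target: (32.4, -14.0). Remaining: Δeast = 48.66, Δnorth = 1.70.
Bearing = atan2(48.66, 1.70) mod 360° = 88.00°; distance = √((48.66)² + (1.70)²) = 48.687 mi.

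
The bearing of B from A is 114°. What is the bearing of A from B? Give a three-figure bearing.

294°

Back-bearing = 114° + 180° = 294°.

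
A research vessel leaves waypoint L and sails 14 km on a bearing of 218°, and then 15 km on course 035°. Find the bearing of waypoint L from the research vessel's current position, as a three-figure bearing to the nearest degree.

Leg 1 (218°, 14 km): east 14 sin 218° = -8.62, north 14 cos 218° = -11.03
Leg 2 (035°, 15 km): east 15 sin 35° = 8.60, north 15 cos 35° = 12.29
Net displacement: -0.02 east, 1.26 north. Direction back to start is (0.02, -1.26): bearing = atan2(0.02, -1.26) mod 360° = 179.29° ≈ 179°.

179°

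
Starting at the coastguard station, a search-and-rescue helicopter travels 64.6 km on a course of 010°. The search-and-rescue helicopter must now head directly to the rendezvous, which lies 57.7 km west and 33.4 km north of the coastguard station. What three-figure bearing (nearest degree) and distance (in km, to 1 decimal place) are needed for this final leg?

246°, 75.3 km

Leg 1 (010°, 64.6 km): east 64.6 sin 10° = 11.22, north 64.6 cos 10° = 63.62
Current position: (11.22, 63.62). Target: (-57.7, 33.4). Remaining: Δeast = -68.92, Δnorth = -30.22.
Bearing = atan2(-68.92, -30.22) mod 360° = 246.32°; distance = √((-68.92)² + (-30.22)²) = 75.252 km.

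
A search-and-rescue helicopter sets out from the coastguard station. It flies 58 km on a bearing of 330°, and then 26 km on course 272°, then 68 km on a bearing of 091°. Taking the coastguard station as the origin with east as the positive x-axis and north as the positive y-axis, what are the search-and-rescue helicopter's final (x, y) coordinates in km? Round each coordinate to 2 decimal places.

Leg 1 (330°, 58 km): east 58 sin 330° = -29.00, north 58 cos 330° = 50.23
Leg 2 (272°, 26 km): east 26 sin 272° = -25.98, north 26 cos 272° = 0.91
Leg 3 (091°, 68 km): east 68 sin 91° = 67.99, north 68 cos 91° = -1.19
Summing: 13.01 km east, 49.95 km north → (13.01, 49.95).

(13.01, 49.95)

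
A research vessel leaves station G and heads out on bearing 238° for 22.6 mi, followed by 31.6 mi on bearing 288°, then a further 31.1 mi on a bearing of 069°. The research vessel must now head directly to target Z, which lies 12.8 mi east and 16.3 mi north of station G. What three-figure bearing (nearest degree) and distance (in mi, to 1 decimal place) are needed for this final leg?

077°, 33.8 mi

Leg 1 (238°, 22.6 mi): east 22.6 sin 238° = -19.17, north 22.6 cos 238° = -11.98
Leg 2 (288°, 31.6 mi): east 31.6 sin 288° = -30.05, north 31.6 cos 288° = 9.76
Leg 3 (069°, 31.1 mi): east 31.1 sin 69° = 29.03, north 31.1 cos 69° = 11.15
Current position: (-20.18, 8.93). Target: (12.8, 16.3). Remaining: Δeast = 32.98, Δnorth = 7.37.
Bearing = atan2(32.98, 7.37) mod 360° = 77.41°; distance = √((32.98)² + (7.37)²) = 33.797 mi.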